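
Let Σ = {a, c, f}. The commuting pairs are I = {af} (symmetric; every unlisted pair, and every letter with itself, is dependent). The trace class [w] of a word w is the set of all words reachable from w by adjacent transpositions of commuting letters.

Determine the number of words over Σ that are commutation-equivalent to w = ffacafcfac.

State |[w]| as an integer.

piece 0:f — minimal
piece 1:f rests on {0:f}
piece 2:a — minimal
piece 3:c rests on {1:f, 2:a}
piece 4:a rests on {3:c}
piece 5:f rests on {3:c}
piece 6:c rests on {4:a, 5:f}
piece 7:f rests on {6:c}
piece 8:a rests on {6:c}
piece 9:c rests on {7:f, 8:a}
minimal pieces: {0:f, 2:a}
ways to finish when only these pieces remain (= sum over removing one remaining piece with nothing left below it):
  1 left: {9}→1
  2 left: {7,9}→1  {8,9}→1
  3 left: {7,8,9}→2
  4 left: {6,7,8,9}→2
  5 left: {4,6,7,8,9}→2  {5,6,7,8,9}→2
  6 left: {4,5,6,7,8,9}→4
  7 left: {3,4,5,6,7,8,9}→4
  8 left: {1,3,4,5,6,7,8,9}→4  {2,3,4,5,6,7,8,9}→4
  placing 0:f first → 8 extensions
  placing 2:a first → 4 extensions
total linear extensions = 12

12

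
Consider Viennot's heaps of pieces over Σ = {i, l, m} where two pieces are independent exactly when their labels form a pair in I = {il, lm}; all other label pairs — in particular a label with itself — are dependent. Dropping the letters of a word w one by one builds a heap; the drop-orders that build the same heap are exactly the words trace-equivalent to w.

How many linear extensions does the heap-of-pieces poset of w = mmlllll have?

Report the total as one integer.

21

#0=m has no predecessor
#1=m depends on [0:m]
#2=l has no predecessor
#3=l depends on [2:l]
#4=l depends on [3:l]
#5=l depends on [4:l]
#6=l depends on [5:l]
sources: [0:m, 2:l]
N(rest) = Σ N(rest − s) over sources s of rest; N(one piece) = 1:
  size 1 → [1]=1  [6]=1
  size 2 → [0,1]=1  [1,6]=2  [5,6]=1
  size 3 → [0,1,6]=3  [1,5,6]=3  [4,5,6]=1
  size 4 → [0,1,5,6]=6  [1,4,5,6]=4  [3,4,5,6]=1
  size 5 → [0,1,4,5,6]=10  [1,3,4,5,6]=5  [2,3,4,5,6]=1
  first=0(m) contributes 6
  first=2(l) contributes 15
|[w]| = 21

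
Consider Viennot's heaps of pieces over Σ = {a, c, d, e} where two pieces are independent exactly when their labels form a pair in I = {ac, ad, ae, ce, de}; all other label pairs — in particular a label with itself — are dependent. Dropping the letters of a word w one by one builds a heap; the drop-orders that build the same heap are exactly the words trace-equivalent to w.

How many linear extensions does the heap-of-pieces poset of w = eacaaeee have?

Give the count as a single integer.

drop 0:e onto floor
drop 1:a onto floor
drop 2:c onto floor
drop 3:a onto {1:a}
drop 4:a onto {3:a}
drop 5:e onto {0:e}
drop 6:e onto {5:e}
drop 7:e onto {6:e}
ground layer = {0:e, 1:a, 2:c}
drop-orders for the pieces not yet dropped (sum over which currently-grounded one goes next):
  1 to go: {2} 1  {4} 1  {7} 1
  2 to go: {2,4} 2  {2,7} 2  {3,4} 1  {4,7} 2  {6,7} 1
  3 to go: {1,3,4} 1  {2,3,4} 3  {2,4,7} 6  {2,6,7} 3  {3,4,7} 3  {4,6,7} 3  {5,6,7} 1
  4 to go: {0,5,6,7} 1  {1,2,3,4} 4  {1,3,4,7} 4  {2,3,4,7} 12  {2,4,6,7} 12  {2,5,6,7} 4  {3,4,6,7} 6  {4,5,6,7} 4
  5 to go: {0,2,5,6,7} 5  {0,4,5,6,7} 5  {1,2,3,4,7} 20  {1,3,4,6,7} 10  {2,3,4,6,7} 30  {2,4,5,6,7} 20  {3,4,5,6,7} 10
  6 to go: {0,2,4,5,6,7} 30  {0,3,4,5,6,7} 15  {1,2,3,4,6,7} 60  {1,3,4,5,6,7} 20  {2,3,4,5,6,7} 60
  if 0:e drops first: 140 orders
  if 1:a drops first: 105 orders
  if 2:c drops first: 35 orders
heap linearizations: 280

280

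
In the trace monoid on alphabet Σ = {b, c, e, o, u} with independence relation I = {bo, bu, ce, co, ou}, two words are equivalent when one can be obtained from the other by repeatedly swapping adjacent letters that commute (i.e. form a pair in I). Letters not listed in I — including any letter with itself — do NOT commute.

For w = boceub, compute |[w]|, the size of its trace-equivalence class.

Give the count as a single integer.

10

piece 0:b — minimal
piece 1:o — minimal
piece 2:c rests on {0:b}
piece 3:e rests on {0:b, 1:o}
piece 4:u rests on {2:c, 3:e}
piece 5:b rests on {2:c, 3:e}
minimal pieces: {0:b, 1:o}
ways to finish when only these pieces remain (= sum over removing one remaining piece with nothing left below it):
  1 left: {4}→1  {5}→1
  2 left: {4,5}→2
  3 left: {2,4,5}→2  {3,4,5}→2
  4 left: {1,3,4,5}→2  {2,3,4,5}→4
  placing 0:b first → 6 extensions
  placing 1:o first → 4 extensions
total linear extensions = 10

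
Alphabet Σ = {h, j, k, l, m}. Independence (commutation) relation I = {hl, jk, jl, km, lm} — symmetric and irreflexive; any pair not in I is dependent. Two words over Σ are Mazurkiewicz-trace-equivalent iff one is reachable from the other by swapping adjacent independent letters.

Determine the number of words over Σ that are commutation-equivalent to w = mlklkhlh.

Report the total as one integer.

16

0(m) covers ∅
1(l) covers ∅
2(k) covers 1:l
3(l) covers 2:k
4(k) covers 3:l
5(h) covers 0:m, 4:k
6(l) covers 4:k
7(h) covers 5:h
floor of heap: 0:m, 1:l
completions by unplaced set U, small U first (add the entries for U minus each lowest piece of U):
  |U|=1: {6}:1  {7}:1
  |U|=2: {5,7}:1  {6,7}:2
  |U|=3: {0,5,7}:1  {5,6,7}:3
  |U|=4: {0,5,6,7}:4  {4,5,6,7}:3
  |U|=5: {0,4,5,6,7}:7  {3,4,5,6,7}:3
  |U|=6: {0,3,4,5,6,7}:10  {2,3,4,5,6,7}:3
  start at 0(m): 3
  start at 1(l): 13
sum over floor = 16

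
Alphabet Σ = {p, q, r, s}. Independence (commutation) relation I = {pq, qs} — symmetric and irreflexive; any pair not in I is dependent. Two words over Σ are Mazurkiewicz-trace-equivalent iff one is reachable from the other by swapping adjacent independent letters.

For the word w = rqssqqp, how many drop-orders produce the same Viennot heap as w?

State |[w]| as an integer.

20

#0=r has no predecessor
#1=q depends on [0:r]
#2=s depends on [0:r]
#3=s depends on [2:s]
#4=q depends on [1:q]
#5=q depends on [4:q]
#6=p depends on [3:s]
sources: [0:r]
N(rest) = Σ N(rest − s) over sources s of rest; N(one piece) = 1:
  size 1 → [5]=1  [6]=1
  size 2 → [3,6]=1  [4,5]=1  [5,6]=2
  size 3 → [1,4,5]=1  [2,3,6]=1  [3,5,6]=3  [4,5,6]=3
  size 4 → [1,4,5,6]=4  [2,3,5,6]=4  [3,4,5,6]=6
  size 5 → [1,3,4,5,6]=10  [2,3,4,5,6]=10
  first=0(r) contributes 20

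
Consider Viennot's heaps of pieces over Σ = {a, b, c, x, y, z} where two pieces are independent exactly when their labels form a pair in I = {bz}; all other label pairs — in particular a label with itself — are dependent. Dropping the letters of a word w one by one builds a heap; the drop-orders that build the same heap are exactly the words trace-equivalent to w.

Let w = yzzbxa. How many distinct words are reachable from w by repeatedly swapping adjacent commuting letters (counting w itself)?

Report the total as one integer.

3

0(y) covers ∅
1(z) covers 0:y
2(z) covers 1:z
3(b) covers 0:y
4(x) covers 2:z, 3:b
5(a) covers 4:x
floor of heap: 0:y
completions by unplaced set U, small U first (add the entries for U minus each lowest piece of U):
  |U|=1: {5}:1
  |U|=2: {4,5}:1
  |U|=3: {2,4,5}:1  {3,4,5}:1
  |U|=4: {1,2,4,5}:1  {2,3,4,5}:2
  start at 0(y): 3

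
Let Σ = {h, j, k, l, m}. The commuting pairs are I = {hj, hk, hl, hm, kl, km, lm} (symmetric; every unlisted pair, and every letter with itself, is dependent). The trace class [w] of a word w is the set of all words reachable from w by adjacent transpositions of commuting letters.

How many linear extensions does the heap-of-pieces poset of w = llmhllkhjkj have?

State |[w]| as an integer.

#0=l has no predecessor
#1=l depends on [0:l]
#2=m has no predecessor
#3=h has no predecessor
#4=l depends on [1:l]
#5=l depends on [4:l]
#6=k has no predecessor
#7=h depends on [3:h]
#8=j depends on [2:m, 5:l, 6:k]
#9=k depends on [8:j]
#10=j depends on [9:k]
sources: [0:l, 2:m, 3:h, 6:k]
N(rest) = Σ N(rest − s) over sources s of rest; N(one piece) = 1:
  size 1 → [7]=1  [10]=1
  size 2 → [3,7]=1  [7,10]=2  [9,10]=1
  size 3 → [3,7,10]=3  [7,9,10]=3  [8,9,10]=1
  size 4 → [2,8,9,10]=1  [3,7,9,10]=6  [5,8,9,10]=1  [6,8,9,10]=1  [7,8,9,10]=4
  size 5 → [2,5,8,9,10]=2  [2,6,8,9,10]=2  [2,7,8,9,10]=5  [3,7,8,9,10]=10  [4,5,8,9,10]=1  [5,6,8,9,10]=2  [5,7,8,9,10]=5  [6,7,8,9,10]=5
  size 6 → [1,4,5,8,9,10]=1  [2,3,7,8,9,10]=15  [2,4,5,8,9,10]=3  [2,5,6,8,9,10]=6  [2,5,7,8,9,10]=12  [2,6,7,8,9,10]=12  [3,5,7,8,9,10]=15  [3,6,7,8,9,10]=15  [4,5,6,8,9,10]=3  [4,5,7,8,9,10]=6  [5,6,7,8,9,10]=12
  size 7 → [0,1,4,5,8,9,10]=1  [1,2,4,5,8,9,10]=4  [1,4,5,6,8,9,10]=4  [1,4,5,7,8,9,10]=7  [2,3,5,7,8,9,10]=42  [2,3,6,7,8,9,10]=42  [2,4,5,6,8,9,10]=12  [2,4,5,7,8,9,10]=21  [2,5,6,7,8,9,10]=42  [3,4,5,7,8,9,10]=21  [3,5,6,7,8,9,10]=42  [4,5,6,7,8,9,10]=21
  size 8 → [0,1,2,4,5,8,9,10]=5  [0,1,4,5,6,8,9,10]=5  [0,1,4,5,7,8,9,10]=8  [1,2,4,5,6,8,9,10]=20  [1,2,4,5,7,8,9,10]=32  [1,3,4,5,7,8,9,10]=28  [1,4,5,6,7,8,9,10]=32  [2,3,4,5,7,8,9,10]=84  [2,3,5,6,7,8,9,10]=168  [2,4,5,6,7,8,9,10]=96  [3,4,5,6,7,8,9,10]=84
  size 9 → [0,1,2,4,5,6,8,9,10]=30  [0,1,2,4,5,7,8,9,10]=45  [0,1,3,4,5,7,8,9,10]=36  [0,1,4,5,6,7,8,9,10]=45  [1,2,3,4,5,7,8,9,10]=144  [1,2,4,5,6,7,8,9,10]=180  [1,3,4,5,6,7,8,9,10]=144  [2,3,4,5,6,7,8,9,10]=432
  first=0(l) contributes 900
  first=2(m) contributes 225
  first=3(h) contributes 300
  first=6(k) contributes 225
|[w]| = 1650

1650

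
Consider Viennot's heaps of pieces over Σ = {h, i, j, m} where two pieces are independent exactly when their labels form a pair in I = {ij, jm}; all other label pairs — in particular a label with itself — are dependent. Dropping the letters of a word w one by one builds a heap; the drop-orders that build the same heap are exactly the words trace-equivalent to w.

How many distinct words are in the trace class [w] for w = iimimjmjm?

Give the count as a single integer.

#0=i has no predecessor
#1=i depends on [0:i]
#2=m depends on [1:i]
#3=i depends on [2:m]
#4=m depends on [3:i]
#5=j has no predecessor
#6=m depends on [4:m]
#7=j depends on [5:j]
#8=m depends on [6:m]
sources: [0:i, 5:j]
N(rest) = Σ N(rest − s) over sources s of rest; N(one piece) = 1:
  size 1 → [7]=1  [8]=1
  size 2 → [5,7]=1  [6,8]=1  [7,8]=2
  size 3 → [4,6,8]=1  [5,7,8]=3  [6,7,8]=3
  size 4 → [3,4,6,8]=1  [4,6,7,8]=4  [5,6,7,8]=6
  size 5 → [2,3,4,6,8]=1  [3,4,6,7,8]=5  [4,5,6,7,8]=10
  size 6 → [1,2,3,4,6,8]=1  [2,3,4,6,7,8]=6  [3,4,5,6,7,8]=15
  size 7 → [0,1,2,3,4,6,8]=1  [1,2,3,4,6,7,8]=7  [2,3,4,5,6,7,8]=21
  first=0(i) contributes 28
  first=5(j) contributes 8
|[w]| = 36

36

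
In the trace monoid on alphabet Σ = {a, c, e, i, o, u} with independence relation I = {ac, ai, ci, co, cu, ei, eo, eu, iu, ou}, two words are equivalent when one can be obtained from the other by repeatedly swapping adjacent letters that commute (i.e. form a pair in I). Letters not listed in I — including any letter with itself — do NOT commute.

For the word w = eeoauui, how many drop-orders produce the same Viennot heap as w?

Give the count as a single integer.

0(e) covers ∅
1(e) covers 0:e
2(o) covers ∅
3(a) covers 1:e, 2:o
4(u) covers 3:a
5(u) covers 4:u
6(i) covers 2:o
floor of heap: 0:e, 2:o
completions by unplaced set U, small U first (add the entries for U minus each lowest piece of U):
  |U|=1: {5}:1  {6}:1
  |U|=2: {4,5}:1  {5,6}:2
  |U|=3: {3,4,5}:1  {4,5,6}:3
  |U|=4: {1,3,4,5}:1  {3,4,5,6}:4
  |U|=5: {0,1,3,4,5}:1  {1,3,4,5,6}:5  {2,3,4,5,6}:4
  start at 0(e): 9
  start at 2(o): 6
sum over floor = 15

15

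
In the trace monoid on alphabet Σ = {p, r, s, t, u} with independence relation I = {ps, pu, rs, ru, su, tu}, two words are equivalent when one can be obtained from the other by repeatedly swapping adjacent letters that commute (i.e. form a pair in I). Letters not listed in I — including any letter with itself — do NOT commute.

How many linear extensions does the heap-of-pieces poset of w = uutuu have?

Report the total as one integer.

5

piece 0:u — minimal
piece 1:u rests on {0:u}
piece 2:t — minimal
piece 3:u rests on {1:u}
piece 4:u rests on {3:u}
minimal pieces: {0:u, 2:t}
ways to finish when only these pieces remain (= sum over removing one remaining piece with nothing left below it):
  1 left: {2}→1  {4}→1
  2 left: {2,4}→2  {3,4}→1
  3 left: {1,3,4}→1  {2,3,4}→3
  placing 0:u first → 4 extensions
  placing 2:t first → 1 extensions
total linear extensions = 5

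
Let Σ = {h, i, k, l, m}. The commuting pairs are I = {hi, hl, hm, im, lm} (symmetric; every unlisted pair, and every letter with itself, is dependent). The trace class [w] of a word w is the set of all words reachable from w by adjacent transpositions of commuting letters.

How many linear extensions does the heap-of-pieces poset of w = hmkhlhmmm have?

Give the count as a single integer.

120

piece 0:h — minimal
piece 1:m — minimal
piece 2:k rests on {0:h, 1:m}
piece 3:h rests on {2:k}
piece 4:l rests on {2:k}
piece 5:h rests on {3:h}
piece 6:m rests on {2:k}
piece 7:m rests on {6:m}
piece 8:m rests on {7:m}
minimal pieces: {0:h, 1:m}
ways to finish when only these pieces remain (= sum over removing one remaining piece with nothing left below it):
  1 left: {4}→1  {5}→1  {8}→1
  2 left: {3,5}→1  {4,5}→2  {4,8}→2  {5,8}→2  {7,8}→1
  3 left: {3,4,5}→3  {3,5,8}→3  {4,5,8}→6  {4,7,8}→3  {5,7,8}→3  {6,7,8}→1
  4 left: {3,4,5,8}→12  {3,5,7,8}→6  {4,5,7,8}→12  {4,6,7,8}→4  {5,6,7,8}→4
  5 left: {3,4,5,7,8}→30  {3,5,6,7,8}→10  {4,5,6,7,8}→20
  6 left: {3,4,5,6,7,8}→60
  7 left: {2,3,4,5,6,7,8}→60
  placing 0:h first → 60 extensions
  placing 1:m first → 60 extensions
total linear extensions = 120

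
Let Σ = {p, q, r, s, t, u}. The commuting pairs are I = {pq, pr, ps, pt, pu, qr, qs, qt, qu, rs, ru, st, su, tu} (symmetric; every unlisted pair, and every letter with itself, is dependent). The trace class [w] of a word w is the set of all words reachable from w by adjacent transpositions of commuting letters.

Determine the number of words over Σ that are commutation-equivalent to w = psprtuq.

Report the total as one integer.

0(p) covers ∅
1(s) covers ∅
2(p) covers 0:p
3(r) covers ∅
4(t) covers 3:r
5(u) covers ∅
6(q) covers ∅
floor of heap: 0:p, 1:s, 3:r, 5:u, 6:q
completions by unplaced set U, small U first (add the entries for U minus each lowest piece of U):
  |U|=1: {1}:1  {2}:1  {4}:1  {5}:1  {6}:1
  |U|=2: {0,2}:1  {1,2}:2  {1,4}:2  {1,5}:2  {1,6}:2  {2,4}:2  {2,5}:2  {2,6}:2  {3,4}:1  {4,5}:2  {4,6}:2  {5,6}:2
  |U|=3: {0,1,2}:3  {0,2,4}:3  {0,2,5}:3  {0,2,6}:3  {1,2,4}:6  {1,2,5}:6  {1,2,6}:6  {1,3,4}:3  {1,4,5}:6  {1,4,6}:6  {1,5,6}:6  {2,3,4}:3  {2,4,5}:6  {2,4,6}:6  {2,5,6}:6  {3,4,5}:3  {3,4,6}:3  {4,5,6}:6
  |U|=4: {0,1,2,4}:12  {0,1,2,5}:12  {0,1,2,6}:12  {0,2,3,4}:6  {0,2,4,5}:12  {0,2,4,6}:12  {0,2,5,6}:12  {1,2,3,4}:12  {1,2,4,5}:24  {1,2,4,6}:24  {1,2,5,6}:24  {1,3,4,5}:12  {1,3,4,6}:12  {1,4,5,6}:24  {2,3,4,5}:12  {2,3,4,6}:12  {2,4,5,6}:24  {3,4,5,6}:12
  |U|=5: {0,1,2,3,4}:30  {0,1,2,4,5}:60  {0,1,2,4,6}:60  {0,1,2,5,6}:60  {0,2,3,4,5}:30  {0,2,3,4,6}:30  {0,2,4,5,6}:60  {1,2,3,4,5}:60  {1,2,3,4,6}:60  {1,2,4,5,6}:120  {1,3,4,5,6}:60  {2,3,4,5,6}:60
  start at 0(p): 360
  start at 1(s): 180
  start at 3(r): 360
  start at 5(u): 180
  start at 6(q): 180
sum over floor = 1260

1260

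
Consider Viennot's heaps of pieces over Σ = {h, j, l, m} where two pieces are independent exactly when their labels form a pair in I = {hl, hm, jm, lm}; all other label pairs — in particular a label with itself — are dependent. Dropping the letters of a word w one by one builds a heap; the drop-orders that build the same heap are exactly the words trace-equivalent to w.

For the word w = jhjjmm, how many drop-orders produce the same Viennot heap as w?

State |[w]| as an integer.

piece 0:j — minimal
piece 1:h rests on {0:j}
piece 2:j rests on {1:h}
piece 3:j rests on {2:j}
piece 4:m — minimal
piece 5:m rests on {4:m}
minimal pieces: {0:j, 4:m}
ways to finish when only these pieces remain (= sum over removing one remaining piece with nothing left below it):
  1 left: {3}→1  {5}→1
  2 left: {2,3}→1  {3,5}→2  {4,5}→1
  3 left: {1,2,3}→1  {2,3,5}→3  {3,4,5}→3
  4 left: {0,1,2,3}→1  {1,2,3,5}→4  {2,3,4,5}→6
  placing 0:j first → 10 extensions
  placing 4:m first → 5 extensions
total linear extensions = 15

15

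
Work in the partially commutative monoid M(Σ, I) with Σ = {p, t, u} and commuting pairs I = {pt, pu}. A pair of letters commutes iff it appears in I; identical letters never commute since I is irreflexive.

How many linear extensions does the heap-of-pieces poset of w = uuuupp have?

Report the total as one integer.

15

0(u) covers ∅
1(u) covers 0:u
2(u) covers 1:u
3(u) covers 2:u
4(p) covers ∅
5(p) covers 4:p
floor of heap: 0:u, 4:p
completions by unplaced set U, small U first (add the entries for U minus each lowest piece of U):
  |U|=1: {3}:1  {5}:1
  |U|=2: {2,3}:1  {3,5}:2  {4,5}:1
  |U|=3: {1,2,3}:1  {2,3,5}:3  {3,4,5}:3
  |U|=4: {0,1,2,3}:1  {1,2,3,5}:4  {2,3,4,5}:6
  start at 0(u): 10
  start at 4(p): 5
sum over floor = 15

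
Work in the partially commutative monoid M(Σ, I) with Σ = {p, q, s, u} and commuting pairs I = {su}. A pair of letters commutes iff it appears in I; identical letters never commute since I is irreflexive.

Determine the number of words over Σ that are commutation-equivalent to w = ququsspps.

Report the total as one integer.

3

piece 0:q — minimal
piece 1:u rests on {0:q}
piece 2:q rests on {1:u}
piece 3:u rests on {2:q}
piece 4:s rests on {2:q}
piece 5:s rests on {4:s}
piece 6:p rests on {3:u, 5:s}
piece 7:p rests on {6:p}
piece 8:s rests on {7:p}
minimal pieces: {0:q}
ways to finish when only these pieces remain (= sum over removing one remaining piece with nothing left below it):
  1 left: {8}→1
  2 left: {7,8}→1
  3 left: {6,7,8}→1
  4 left: {3,6,7,8}→1  {5,6,7,8}→1
  5 left: {3,5,6,7,8}→2  {4,5,6,7,8}→1
  6 left: {3,4,5,6,7,8}→3
  7 left: {2,3,4,5,6,7,8}→3
  placing 0:q first → 3 extensions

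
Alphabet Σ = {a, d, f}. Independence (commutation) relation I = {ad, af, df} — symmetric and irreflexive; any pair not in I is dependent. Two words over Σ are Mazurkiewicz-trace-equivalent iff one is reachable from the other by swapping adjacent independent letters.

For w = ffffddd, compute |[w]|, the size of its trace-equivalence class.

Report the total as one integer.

35

drop 0:f onto floor
drop 1:f onto {0:f}
drop 2:f onto {1:f}
drop 3:f onto {2:f}
drop 4:d onto floor
drop 5:d onto {4:d}
drop 6:d onto {5:d}
ground layer = {0:f, 4:d}
drop-orders for the pieces not yet dropped (sum over which currently-grounded one goes next):
  1 to go: {3} 1  {6} 1
  2 to go: {2,3} 1  {3,6} 2  {5,6} 1
  3 to go: {1,2,3} 1  {2,3,6} 3  {3,5,6} 3  {4,5,6} 1
  4 to go: {0,1,2,3} 1  {1,2,3,6} 4  {2,3,5,6} 6  {3,4,5,6} 4
  5 to go: {0,1,2,3,6} 5  {1,2,3,5,6} 10  {2,3,4,5,6} 10
  if 0:f drops first: 20 orders
  if 4:d drops first: 15 orders
heap linearizations: 35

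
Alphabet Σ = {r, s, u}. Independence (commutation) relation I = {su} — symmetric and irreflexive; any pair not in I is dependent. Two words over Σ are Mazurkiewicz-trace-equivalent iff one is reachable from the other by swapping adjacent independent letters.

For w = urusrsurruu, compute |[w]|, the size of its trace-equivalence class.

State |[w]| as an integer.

4

0(u) covers ∅
1(r) covers 0:u
2(u) covers 1:r
3(s) covers 1:r
4(r) covers 2:u, 3:s
5(s) covers 4:r
6(u) covers 4:r
7(r) covers 5:s, 6:u
8(r) covers 7:r
9(u) covers 8:r
10(u) covers 9:u
floor of heap: 0:u
completions by unplaced set U, small U first (add the entries for U minus each lowest piece of U):
  |U|=1: {10}:1
  |U|=2: {9,10}:1
  |U|=3: {8,9,10}:1
  |U|=4: {7,8,9,10}:1
  |U|=5: {5,7,8,9,10}:1  {6,7,8,9,10}:1
  |U|=6: {5,6,7,8,9,10}:2
  |U|=7: {4,5,6,7,8,9,10}:2
  |U|=8: {2,4,5,6,7,8,9,10}:2  {3,4,5,6,7,8,9,10}:2
  |U|=9: {2,3,4,5,6,7,8,9,10}:4
  start at 0(u): 4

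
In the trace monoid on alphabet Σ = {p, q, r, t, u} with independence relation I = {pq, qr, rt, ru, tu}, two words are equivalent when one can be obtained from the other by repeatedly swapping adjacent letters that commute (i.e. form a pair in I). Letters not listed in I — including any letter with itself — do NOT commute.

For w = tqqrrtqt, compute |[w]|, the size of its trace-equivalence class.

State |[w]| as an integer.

#0=t has no predecessor
#1=q depends on [0:t]
#2=q depends on [1:q]
#3=r has no predecessor
#4=r depends on [3:r]
#5=t depends on [2:q]
#6=q depends on [5:t]
#7=t depends on [6:q]
sources: [0:t, 3:r]
N(rest) = Σ N(rest − s) over sources s of rest; N(one piece) = 1:
  size 1 → [4]=1  [7]=1
  size 2 → [3,4]=1  [4,7]=2  [6,7]=1
  size 3 → [3,4,7]=3  [4,6,7]=3  [5,6,7]=1
  size 4 → [2,5,6,7]=1  [3,4,6,7]=6  [4,5,6,7]=4
  size 5 → [1,2,5,6,7]=1  [2,4,5,6,7]=5  [3,4,5,6,7]=10
  size 6 → [0,1,2,5,6,7]=1  [1,2,4,5,6,7]=6  [2,3,4,5,6,7]=15
  first=0(t) contributes 21
  first=3(r) contributes 7
|[w]| = 28

28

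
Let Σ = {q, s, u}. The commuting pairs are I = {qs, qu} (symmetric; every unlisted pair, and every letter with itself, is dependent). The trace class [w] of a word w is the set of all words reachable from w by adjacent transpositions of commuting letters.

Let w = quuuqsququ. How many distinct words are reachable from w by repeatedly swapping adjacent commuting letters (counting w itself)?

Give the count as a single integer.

210

0(q) covers ∅
1(u) covers ∅
2(u) covers 1:u
3(u) covers 2:u
4(q) covers 0:q
5(s) covers 3:u
6(q) covers 4:q
7(u) covers 5:s
8(q) covers 6:q
9(u) covers 7:u
floor of heap: 0:q, 1:u
completions by unplaced set U, small U first (add the entries for U minus each lowest piece of U):
  |U|=1: {8}:1  {9}:1
  |U|=2: {6,8}:1  {7,9}:1  {8,9}:2
  |U|=3: {4,6,8}:1  {5,7,9}:1  {6,8,9}:3  {7,8,9}:3
  |U|=4: {0,4,6,8}:1  {3,5,7,9}:1  {4,6,8,9}:4  {5,7,8,9}:4  {6,7,8,9}:6
  |U|=5: {0,4,6,8,9}:5  {2,3,5,7,9}:1  {3,5,7,8,9}:5  {4,6,7,8,9}:10  {5,6,7,8,9}:10
  |U|=6: {0,4,6,7,8,9}:15  {1,2,3,5,7,9}:1  {2,3,5,7,8,9}:6  {3,5,6,7,8,9}:15  {4,5,6,7,8,9}:20
  |U|=7: {0,4,5,6,7,8,9}:35  {1,2,3,5,7,8,9}:7  {2,3,5,6,7,8,9}:21  {3,4,5,6,7,8,9}:35
  |U|=8: {0,3,4,5,6,7,8,9}:70  {1,2,3,5,6,7,8,9}:28  {2,3,4,5,6,7,8,9}:56
  start at 0(q): 84
  start at 1(u): 126
sum over floor = 210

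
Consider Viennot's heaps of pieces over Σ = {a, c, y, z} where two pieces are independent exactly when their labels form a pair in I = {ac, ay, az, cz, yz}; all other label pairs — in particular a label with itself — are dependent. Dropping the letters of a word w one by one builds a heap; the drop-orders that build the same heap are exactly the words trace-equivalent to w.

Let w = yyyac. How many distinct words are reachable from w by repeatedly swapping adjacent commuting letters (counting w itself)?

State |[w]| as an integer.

#0=y has no predecessor
#1=y depends on [0:y]
#2=y depends on [1:y]
#3=a has no predecessor
#4=c depends on [2:y]
sources: [0:y, 3:a]
N(rest) = Σ N(rest − s) over sources s of rest; N(one piece) = 1:
  size 1 → [3]=1  [4]=1
  size 2 → [2,4]=1  [3,4]=2
  size 3 → [1,2,4]=1  [2,3,4]=3
  first=0(y) contributes 4
  first=3(a) contributes 1
|[w]| = 5

5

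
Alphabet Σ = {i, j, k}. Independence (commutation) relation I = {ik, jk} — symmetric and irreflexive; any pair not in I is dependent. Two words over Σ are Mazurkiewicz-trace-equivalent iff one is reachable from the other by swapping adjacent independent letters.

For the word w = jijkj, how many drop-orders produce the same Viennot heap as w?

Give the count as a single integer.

drop 0:j onto floor
drop 1:i onto {0:j}
drop 2:j onto {1:i}
drop 3:k onto floor
drop 4:j onto {2:j}
ground layer = {0:j, 3:k}
drop-orders for the pieces not yet dropped (sum over which currently-grounded one goes next):
  1 to go: {3} 1  {4} 1
  2 to go: {2,4} 1  {3,4} 2
  3 to go: {1,2,4} 1  {2,3,4} 3
  if 0:j drops first: 4 orders
  if 3:k drops first: 1 orders
heap linearizations: 5

5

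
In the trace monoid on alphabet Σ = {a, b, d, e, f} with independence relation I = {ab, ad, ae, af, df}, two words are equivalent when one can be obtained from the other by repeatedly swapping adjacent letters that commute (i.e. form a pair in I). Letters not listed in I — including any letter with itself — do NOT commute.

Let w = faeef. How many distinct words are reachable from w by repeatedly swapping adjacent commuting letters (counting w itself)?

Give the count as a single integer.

5

0(f) covers ∅
1(a) covers ∅
2(e) covers 0:f
3(e) covers 2:e
4(f) covers 3:e
floor of heap: 0:f, 1:a
completions by unplaced set U, small U first (add the entries for U minus each lowest piece of U):
  |U|=1: {1}:1  {4}:1
  |U|=2: {1,4}:2  {3,4}:1
  |U|=3: {1,3,4}:3  {2,3,4}:1
  start at 0(f): 4
  start at 1(a): 1
sum over floor = 5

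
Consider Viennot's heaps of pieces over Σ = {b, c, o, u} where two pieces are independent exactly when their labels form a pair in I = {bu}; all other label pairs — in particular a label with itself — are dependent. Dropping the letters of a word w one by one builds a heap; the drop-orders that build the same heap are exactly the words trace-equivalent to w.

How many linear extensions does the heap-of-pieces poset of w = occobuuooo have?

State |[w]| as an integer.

3

drop 0:o onto floor
drop 1:c onto {0:o}
drop 2:c onto {1:c}
drop 3:o onto {2:c}
drop 4:b onto {3:o}
drop 5:u onto {3:o}
drop 6:u onto {5:u}
drop 7:o onto {4:b, 6:u}
drop 8:o onto {7:o}
drop 9:o onto {8:o}
ground layer = {0:o}
drop-orders for the pieces not yet dropped (sum over which currently-grounded one goes next):
  1 to go: {9} 1
  2 to go: {8,9} 1
  3 to go: {7,8,9} 1
  4 to go: {4,7,8,9} 1  {6,7,8,9} 1
  5 to go: {4,6,7,8,9} 2  {5,6,7,8,9} 1
  6 to go: {4,5,6,7,8,9} 3
  7 to go: {3,4,5,6,7,8,9} 3
  8 to go: {2,3,4,5,6,7,8,9} 3
  if 0:o drops first: 3 orders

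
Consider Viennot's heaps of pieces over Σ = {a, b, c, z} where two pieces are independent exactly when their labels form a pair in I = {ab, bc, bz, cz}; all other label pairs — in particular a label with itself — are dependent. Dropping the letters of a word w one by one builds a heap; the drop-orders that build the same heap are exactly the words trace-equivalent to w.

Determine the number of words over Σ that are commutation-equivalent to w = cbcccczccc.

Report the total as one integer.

90

drop 0:c onto floor
drop 1:b onto floor
drop 2:c onto {0:c}
drop 3:c onto {2:c}
drop 4:c onto {3:c}
drop 5:c onto {4:c}
drop 6:z onto floor
drop 7:c onto {5:c}
drop 8:c onto {7:c}
drop 9:c onto {8:c}
ground layer = {0:c, 1:b, 6:z}
drop-orders for the pieces not yet dropped (sum over which currently-grounded one goes next):
  1 to go: {1} 1  {6} 1  {9} 1
  2 to go: {1,6} 2  {1,9} 2  {6,9} 2  {8,9} 1
  3 to go: {1,6,9} 6  {1,8,9} 3  {6,8,9} 3  {7,8,9} 1
  4 to go: {1,6,8,9} 12  {1,7,8,9} 4  {5,7,8,9} 1  {6,7,8,9} 4
  5 to go: {1,5,7,8,9} 5  {1,6,7,8,9} 20  {4,5,7,8,9} 1  {5,6,7,8,9} 5
  6 to go: {1,4,5,7,8,9} 6  {1,5,6,7,8,9} 30  {3,4,5,7,8,9} 1  {4,5,6,7,8,9} 6
  7 to go: {1,3,4,5,7,8,9} 7  {1,4,5,6,7,8,9} 42  {2,3,4,5,7,8,9} 1  {3,4,5,6,7,8,9} 7
  8 to go: {0,2,3,4,5,7,8,9} 1  {1,2,3,4,5,7,8,9} 8  {1,3,4,5,6,7,8,9} 56  {2,3,4,5,6,7,8,9} 8
  if 0:c drops first: 72 orders
  if 1:b drops first: 9 orders
  if 6:z drops first: 9 orders
heap linearizations: 90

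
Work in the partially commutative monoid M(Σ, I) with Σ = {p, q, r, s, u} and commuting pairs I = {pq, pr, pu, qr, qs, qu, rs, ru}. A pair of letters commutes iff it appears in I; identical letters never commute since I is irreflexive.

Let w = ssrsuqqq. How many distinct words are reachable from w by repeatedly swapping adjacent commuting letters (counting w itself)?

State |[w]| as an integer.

280

drop 0:s onto floor
drop 1:s onto {0:s}
drop 2:r onto floor
drop 3:s onto {1:s}
drop 4:u onto {3:s}
drop 5:q onto floor
drop 6:q onto {5:q}
drop 7:q onto {6:q}
ground layer = {0:s, 2:r, 5:q}
drop-orders for the pieces not yet dropped (sum over which currently-grounded one goes next):
  1 to go: {2} 1  {4} 1  {7} 1
  2 to go: {2,4} 2  {2,7} 2  {3,4} 1  {4,7} 2  {6,7} 1
  3 to go: {1,3,4} 1  {2,3,4} 3  {2,4,7} 6  {2,6,7} 3  {3,4,7} 3  {4,6,7} 3  {5,6,7} 1
  4 to go: {0,1,3,4} 1  {1,2,3,4} 4  {1,3,4,7} 4  {2,3,4,7} 12  {2,4,6,7} 12  {2,5,6,7} 4  {3,4,6,7} 6  {4,5,6,7} 4
  5 to go: {0,1,2,3,4} 5  {0,1,3,4,7} 5  {1,2,3,4,7} 20  {1,3,4,6,7} 10  {2,3,4,6,7} 30  {2,4,5,6,7} 20  {3,4,5,6,7} 10
  6 to go: {0,1,2,3,4,7} 30  {0,1,3,4,6,7} 15  {1,2,3,4,6,7} 60  {1,3,4,5,6,7} 20  {2,3,4,5,6,7} 60
  if 0:s drops first: 140 orders
  if 2:r drops first: 35 orders
  if 5:q drops first: 105 orders
heap linearizations: 280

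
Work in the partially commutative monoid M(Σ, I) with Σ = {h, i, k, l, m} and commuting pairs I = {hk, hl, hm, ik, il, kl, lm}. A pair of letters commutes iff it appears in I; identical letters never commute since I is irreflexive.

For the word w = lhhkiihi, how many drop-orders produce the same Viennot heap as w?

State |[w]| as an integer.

drop 0:l onto floor
drop 1:h onto floor
drop 2:h onto {1:h}
drop 3:k onto floor
drop 4:i onto {2:h}
drop 5:i onto {4:i}
drop 6:h onto {5:i}
drop 7:i onto {6:h}
ground layer = {0:l, 1:h, 3:k}
drop-orders for the pieces not yet dropped (sum over which currently-grounded one goes next):
  1 to go: {0} 1  {3} 1  {7} 1
  2 to go: {0,3} 2  {0,7} 2  {3,7} 2  {6,7} 1
  3 to go: {0,3,7} 6  {0,6,7} 3  {3,6,7} 3  {5,6,7} 1
  4 to go: {0,3,6,7} 12  {0,5,6,7} 4  {3,5,6,7} 4  {4,5,6,7} 1
  5 to go: {0,3,5,6,7} 20  {0,4,5,6,7} 5  {2,4,5,6,7} 1  {3,4,5,6,7} 5
  6 to go: {0,2,4,5,6,7} 6  {0,3,4,5,6,7} 30  {1,2,4,5,6,7} 1  {2,3,4,5,6,7} 6
  if 0:l drops first: 7 orders
  if 1:h drops first: 42 orders
  if 3:k drops first: 7 orders
heap linearizations: 56

56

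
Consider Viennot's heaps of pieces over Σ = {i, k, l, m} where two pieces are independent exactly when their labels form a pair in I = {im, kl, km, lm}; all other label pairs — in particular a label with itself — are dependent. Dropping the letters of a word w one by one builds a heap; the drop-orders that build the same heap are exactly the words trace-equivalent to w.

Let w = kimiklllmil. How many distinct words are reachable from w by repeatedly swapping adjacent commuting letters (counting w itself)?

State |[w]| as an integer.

drop 0:k onto floor
drop 1:i onto {0:k}
drop 2:m onto floor
drop 3:i onto {1:i}
drop 4:k onto {3:i}
drop 5:l onto {3:i}
drop 6:l onto {5:l}
drop 7:l onto {6:l}
drop 8:m onto {2:m}
drop 9:i onto {4:k, 7:l}
drop 10:l onto {9:i}
ground layer = {0:k, 2:m}
drop-orders for the pieces not yet dropped (sum over which currently-grounded one goes next):
  1 to go: {8} 1  {10} 1
  2 to go: {2,8} 1  {8,10} 2  {9,10} 1
  3 to go: {2,8,10} 3  {4,9,10} 1  {7,9,10} 1  {8,9,10} 3
  4 to go: {2,8,9,10} 6  {4,7,9,10} 2  {4,8,9,10} 4  {6,7,9,10} 1  {7,8,9,10} 4
  5 to go: {2,4,8,9,10} 10  {2,7,8,9,10} 10  {4,6,7,9,10} 3  {4,7,8,9,10} 10  {5,6,7,9,10} 1  {6,7,8,9,10} 5
  6 to go: {2,4,7,8,9,10} 30  {2,6,7,8,9,10} 15  {4,5,6,7,9,10} 4  {4,6,7,8,9,10} 18  {5,6,7,8,9,10} 6
  7 to go: {2,4,6,7,8,9,10} 63  {2,5,6,7,8,9,10} 21  {3,4,5,6,7,9,10} 4  {4,5,6,7,8,9,10} 28
  8 to go: {1,3,4,5,6,7,9,10} 4  {2,4,5,6,7,8,9,10} 112  {3,4,5,6,7,8,9,10} 32
  9 to go: {0,1,3,4,5,6,7,9,10} 4  {1,3,4,5,6,7,8,9,10} 36  {2,3,4,5,6,7,8,9,10} 144
  if 0:k drops first: 180 orders
  if 2:m drops first: 40 orders
heap linearizations: 220

220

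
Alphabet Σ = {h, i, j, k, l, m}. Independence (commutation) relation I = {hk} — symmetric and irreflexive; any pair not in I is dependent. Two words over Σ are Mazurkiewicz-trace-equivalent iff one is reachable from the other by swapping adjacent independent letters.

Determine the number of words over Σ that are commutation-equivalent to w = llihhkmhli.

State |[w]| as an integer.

piece 0:l — minimal
piece 1:l rests on {0:l}
piece 2:i rests on {1:l}
piece 3:h rests on {2:i}
piece 4:h rests on {3:h}
piece 5:k rests on {2:i}
piece 6:m rests on {4:h, 5:k}
piece 7:h rests on {6:m}
piece 8:l rests on {7:h}
piece 9:i rests on {8:l}
minimal pieces: {0:l}
ways to finish when only these pieces remain (= sum over removing one remaining piece with nothing left below it):
  1 left: {9}→1
  2 left: {8,9}→1
  3 left: {7,8,9}→1
  4 left: {6,7,8,9}→1
  5 left: {4,6,7,8,9}→1  {5,6,7,8,9}→1
  6 left: {3,4,6,7,8,9}→1  {4,5,6,7,8,9}→2
  7 left: {3,4,5,6,7,8,9}→3
  8 left: {2,3,4,5,6,7,8,9}→3
  placing 0:l first → 3 extensions

3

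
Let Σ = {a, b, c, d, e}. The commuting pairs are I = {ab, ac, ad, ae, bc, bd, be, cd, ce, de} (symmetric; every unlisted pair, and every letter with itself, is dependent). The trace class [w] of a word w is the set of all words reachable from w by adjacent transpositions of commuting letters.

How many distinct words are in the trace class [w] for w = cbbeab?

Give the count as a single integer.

#0=c has no predecessor
#1=b has no predecessor
#2=b depends on [1:b]
#3=e has no predecessor
#4=a has no predecessor
#5=b depends on [2:b]
sources: [0:c, 1:b, 3:e, 4:a]
N(rest) = Σ N(rest − s) over sources s of rest; N(one piece) = 1:
  size 1 → [0]=1  [3]=1  [4]=1  [5]=1
  size 2 → [0,3]=2  [0,4]=2  [0,5]=2  [2,5]=1  [3,4]=2  [3,5]=2  [4,5]=2
  size 3 → [0,2,5]=3  [0,3,4]=6  [0,3,5]=6  [0,4,5]=6  [1,2,5]=1  [2,3,5]=3  [2,4,5]=3  [3,4,5]=6
  size 4 → [0,1,2,5]=4  [0,2,3,5]=12  [0,2,4,5]=12  [0,3,4,5]=24  [1,2,3,5]=4  [1,2,4,5]=4  [2,3,4,5]=12
  first=0(c) contributes 20
  first=1(b) contributes 60
  first=3(e) contributes 20
  first=4(a) contributes 20
|[w]| = 120

120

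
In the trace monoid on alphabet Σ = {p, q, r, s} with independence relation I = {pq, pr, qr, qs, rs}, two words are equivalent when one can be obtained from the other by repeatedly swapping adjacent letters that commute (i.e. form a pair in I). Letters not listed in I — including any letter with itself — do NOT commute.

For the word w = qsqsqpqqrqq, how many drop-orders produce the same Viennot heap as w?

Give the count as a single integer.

1320

drop 0:q onto floor
drop 1:s onto floor
drop 2:q onto {0:q}
drop 3:s onto {1:s}
drop 4:q onto {2:q}
drop 5:p onto {3:s}
drop 6:q onto {4:q}
drop 7:q onto {6:q}
drop 8:r onto floor
drop 9:q onto {7:q}
drop 10:q onto {9:q}
ground layer = {0:q, 1:s, 8:r}
drop-orders for the pieces not yet dropped (sum over which currently-grounded one goes next):
  1 to go: {5} 1  {8} 1  {10} 1
  2 to go: {3,5} 1  {5,8} 2  {5,10} 2  {8,10} 2  {9,10} 1
  3 to go: {1,3,5} 1  {3,5,8} 3  {3,5,10} 3  {5,8,10} 6  {5,9,10} 3  {7,9,10} 1  {8,9,10} 3
  4 to go: {1,3,5,8} 4  {1,3,5,10} 4  {3,5,8,10} 12  {3,5,9,10} 6  {5,7,9,10} 4  {5,8,9,10} 12  {6,7,9,10} 1  {7,8,9,10} 4
  5 to go: {1,3,5,8,10} 20  {1,3,5,9,10} 10  {3,5,7,9,10} 10  {3,5,8,9,10} 30  {4,6,7,9,10} 1  {5,6,7,9,10} 5  {5,7,8,9,10} 20  {6,7,8,9,10} 5
  6 to go: {1,3,5,7,9,10} 20  {1,3,5,8,9,10} 60  {2,4,6,7,9,10} 1  {3,5,6,7,9,10} 15  {3,5,7,8,9,10} 60  {4,5,6,7,9,10} 6  {4,6,7,8,9,10} 6  {5,6,7,8,9,10} 30
  7 to go: {0,2,4,6,7,9,10} 1  {1,3,5,6,7,9,10} 35  {1,3,5,7,8,9,10} 140  {2,4,5,6,7,9,10} 7  {2,4,6,7,8,9,10} 7  {3,4,5,6,7,9,10} 21  {3,5,6,7,8,9,10} 105  {4,5,6,7,8,9,10} 42
  8 to go: {0,2,4,5,6,7,9,10} 8  {0,2,4,6,7,8,9,10} 8  {1,3,4,5,6,7,9,10} 56  {1,3,5,6,7,8,9,10} 280  {2,3,4,5,6,7,9,10} 28  {2,4,5,6,7,8,9,10} 56  {3,4,5,6,7,8,9,10} 168
  9 to go: {0,2,3,4,5,6,7,9,10} 36  {0,2,4,5,6,7,8,9,10} 72  {1,2,3,4,5,6,7,9,10} 84  {1,3,4,5,6,7,8,9,10} 504  {2,3,4,5,6,7,8,9,10} 252
  if 0:q drops first: 840 orders
  if 1:s drops first: 360 orders
  if 8:r drops first: 120 orders
heap linearizations: 1320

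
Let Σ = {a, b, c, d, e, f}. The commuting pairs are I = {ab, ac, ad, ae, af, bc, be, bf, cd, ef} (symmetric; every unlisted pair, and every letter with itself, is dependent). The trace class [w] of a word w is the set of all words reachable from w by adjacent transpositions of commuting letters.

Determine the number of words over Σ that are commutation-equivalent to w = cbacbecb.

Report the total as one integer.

280

0(c) covers ∅
1(b) covers ∅
2(a) covers ∅
3(c) covers 0:c
4(b) covers 1:b
5(e) covers 3:c
6(c) covers 5:e
7(b) covers 4:b
floor of heap: 0:c, 1:b, 2:a
completions by unplaced set U, small U first (add the entries for U minus each lowest piece of U):
  |U|=1: {2}:1  {6}:1  {7}:1
  |U|=2: {2,6}:2  {2,7}:2  {4,7}:1  {5,6}:1  {6,7}:2
  |U|=3: {1,4,7}:1  {2,4,7}:3  {2,5,6}:3  {2,6,7}:6  {3,5,6}:1  {4,6,7}:3  {5,6,7}:3
  |U|=4: {0,3,5,6}:1  {1,2,4,7}:4  {1,4,6,7}:4  {2,3,5,6}:4  {2,4,6,7}:12  {2,5,6,7}:12  {3,5,6,7}:4  {4,5,6,7}:6
  |U|=5: {0,2,3,5,6}:5  {0,3,5,6,7}:5  {1,2,4,6,7}:20  {1,4,5,6,7}:10  {2,3,5,6,7}:20  {2,4,5,6,7}:30  {3,4,5,6,7}:10
  |U|=6: {0,2,3,5,6,7}:30  {0,3,4,5,6,7}:15  {1,2,4,5,6,7}:60  {1,3,4,5,6,7}:20  {2,3,4,5,6,7}:60
  start at 0(c): 140
  start at 1(b): 105
  start at 2(a): 35
sum over floor = 280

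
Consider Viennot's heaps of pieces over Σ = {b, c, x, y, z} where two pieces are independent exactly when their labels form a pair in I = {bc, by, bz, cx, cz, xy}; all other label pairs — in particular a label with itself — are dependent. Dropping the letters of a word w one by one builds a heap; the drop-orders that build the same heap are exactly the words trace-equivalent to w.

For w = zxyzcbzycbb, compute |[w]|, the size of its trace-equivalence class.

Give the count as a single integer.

455

piece 0:z — minimal
piece 1:x rests on {0:z}
piece 2:y rests on {0:z}
piece 3:z rests on {1:x, 2:y}
piece 4:c rests on {2:y}
piece 5:b rests on {1:x}
piece 6:z rests on {3:z}
piece 7:y rests on {4:c, 6:z}
piece 8:c rests on {7:y}
piece 9:b rests on {5:b}
piece 10:b rests on {9:b}
minimal pieces: {0:z}
ways to finish when only these pieces remain (= sum over removing one remaining piece with nothing left below it):
  1 left: {8}→1  {10}→1
  2 left: {7,8}→1  {8,10}→2  {9,10}→1
  3 left: {4,7,8}→1  {5,9,10}→1  {6,7,8}→1  {7,8,10}→3  {8,9,10}→3
  4 left: {3,6,7,8}→1  {4,6,7,8}→2  {4,7,8,10}→4  {5,8,9,10}→4  {6,7,8,10}→4  {7,8,9,10}→6
  5 left: {3,4,6,7,8}→3  {3,6,7,8,10}→5  {4,6,7,8,10}→10  {4,7,8,9,10}→10  {5,7,8,9,10}→10  {6,7,8,9,10}→10
  6 left: {2,3,4,6,7,8}→3  {3,4,6,7,8,10}→18  {3,6,7,8,9,10}→15  {4,5,7,8,9,10}→20  {4,6,7,8,9,10}→30  {5,6,7,8,9,10}→20
  7 left: {2,3,4,6,7,8,10}→21  {3,4,6,7,8,9,10}→63  {3,5,6,7,8,9,10}→35  {4,5,6,7,8,9,10}→70
  8 left: {1,3,5,6,7,8,9,10}→35  {2,3,4,6,7,8,9,10}→84  {3,4,5,6,7,8,9,10}→168
  9 left: {1,3,4,5,6,7,8,9,10}→203  {2,3,4,5,6,7,8,9,10}→252
  placing 0:z first → 455 extensions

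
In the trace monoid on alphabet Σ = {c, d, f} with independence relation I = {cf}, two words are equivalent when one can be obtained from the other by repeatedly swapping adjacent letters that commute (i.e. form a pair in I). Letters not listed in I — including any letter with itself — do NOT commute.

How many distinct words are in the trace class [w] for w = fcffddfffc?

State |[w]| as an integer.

16

#0=f has no predecessor
#1=c has no predecessor
#2=f depends on [0:f]
#3=f depends on [2:f]
#4=d depends on [1:c, 3:f]
#5=d depends on [4:d]
#6=f depends on [5:d]
#7=f depends on [6:f]
#8=f depends on [7:f]
#9=c depends on [5:d]
sources: [0:f, 1:c]
N(rest) = Σ N(rest − s) over sources s of rest; N(one piece) = 1:
  size 1 → [8]=1  [9]=1
  size 2 → [7,8]=1  [8,9]=2
  size 3 → [6,7,8]=1  [7,8,9]=3
  size 4 → [6,7,8,9]=4
  size 5 → [5,6,7,8,9]=4
  size 6 → [4,5,6,7,8,9]=4
  size 7 → [1,4,5,6,7,8,9]=4  [3,4,5,6,7,8,9]=4
  size 8 → [1,3,4,5,6,7,8,9]=8  [2,3,4,5,6,7,8,9]=4
  first=0(f) contributes 12
  first=1(c) contributes 4
|[w]| = 16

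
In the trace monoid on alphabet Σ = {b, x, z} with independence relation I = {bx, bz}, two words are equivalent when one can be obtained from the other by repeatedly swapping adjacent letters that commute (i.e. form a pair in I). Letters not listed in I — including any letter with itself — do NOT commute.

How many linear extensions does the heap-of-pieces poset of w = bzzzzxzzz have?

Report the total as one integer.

9

piece 0:b — minimal
piece 1:z — minimal
piece 2:z rests on {1:z}
piece 3:z rests on {2:z}
piece 4:z rests on {3:z}
piece 5:x rests on {4:z}
piece 6:z rests on {5:x}
piece 7:z rests on {6:z}
piece 8:z rests on {7:z}
minimal pieces: {0:b, 1:z}
ways to finish when only these pieces remain (= sum over removing one remaining piece with nothing left below it):
  1 left: {0}→1  {8}→1
  2 left: {0,8}→2  {7,8}→1
  3 left: {0,7,8}→3  {6,7,8}→1
  4 left: {0,6,7,8}→4  {5,6,7,8}→1
  5 left: {0,5,6,7,8}→5  {4,5,6,7,8}→1
  6 left: {0,4,5,6,7,8}→6  {3,4,5,6,7,8}→1
  7 left: {0,3,4,5,6,7,8}→7  {2,3,4,5,6,7,8}→1
  placing 0:b first → 1 extensions
  placing 1:z first → 8 extensions
total linear extensions = 9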